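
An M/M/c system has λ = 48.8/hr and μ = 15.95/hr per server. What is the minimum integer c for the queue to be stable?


Stability requires cμ > λ ⇔ c > λ/μ.
λ/μ = 48.8/15.95 = 3.0596
Minimum integer c = ⌊3.0596⌋ + 1 = 4
Check: 4·15.95 = 63.80 > 48.8, while 3·15.95 = 47.85 ≤ 48.8

Final: 4 servers


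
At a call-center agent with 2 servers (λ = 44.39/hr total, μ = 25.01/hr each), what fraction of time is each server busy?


ρ = λ/(cμ) = 44.39/(2·25.01) = 44.39/50.02 = 0.8874

Final: 0.8874


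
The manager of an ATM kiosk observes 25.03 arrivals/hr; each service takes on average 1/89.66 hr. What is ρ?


ρ = λ/μ = 25.03/89.66 = 0.2792

Final: 0.2792


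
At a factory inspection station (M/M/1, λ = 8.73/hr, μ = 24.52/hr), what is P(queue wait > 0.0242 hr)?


ρ = 8.73/24.52 = 0.3560
P(Wq > t) = ρ·e^{−(μ−λ)t} = 0.3560·e^{−0.3821}
= 0.3560·0.682415 = 0.242964

Final: 0.242964


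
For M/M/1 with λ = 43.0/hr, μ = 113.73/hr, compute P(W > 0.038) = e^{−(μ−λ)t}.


W ~ Exponential(μ−λ) for M/M/1.
μ − λ = 113.73 − 43.0 = 70.7300
P(W > t) = e^{−(μ−λ)t} = e^{−2.6877} = 0.068035

Final: 0.068035


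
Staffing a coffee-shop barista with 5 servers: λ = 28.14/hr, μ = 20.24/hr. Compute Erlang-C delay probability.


a = λ/μ = 1.3903; ρ = a/5 = 0.2781
P₀ = 0.248734 (from M/M/c formula)
C(c,a) = [a^c/(c!(1−ρ))]·P₀ = [5.19479/(120·0.7219)]·0.248734
= 0.05996·0.248734 = 0.014915

Final: 0.014915


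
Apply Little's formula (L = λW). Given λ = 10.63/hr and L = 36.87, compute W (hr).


W = L/λ = 36.87/10.63 = 3.4685 hr

Final: 3.4685 hr


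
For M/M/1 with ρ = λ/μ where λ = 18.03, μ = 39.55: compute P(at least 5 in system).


ρ = 18.03/39.55 = 0.4559
P(N ≥ n) = ρ^n = 0.4559^5 = 0.019690

Final: 0.019690


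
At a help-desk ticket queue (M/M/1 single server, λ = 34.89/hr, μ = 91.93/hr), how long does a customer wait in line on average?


ρ = 34.89/91.93 = 0.3795
Wq = ρ/(μ−λ) = 0.3795/(91.93 − 34.89) = 0.3795/57.04 = 0.006654 hr

Final: 0.006654 hr


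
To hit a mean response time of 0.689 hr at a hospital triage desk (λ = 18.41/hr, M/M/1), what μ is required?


W = 1/(μ−λ) ⇒ μ − λ = 1/W = 1/0.689 = 1.4514
μ = λ + 1/W = 18.41 + 1.4514 = 19.8614 per hr

Final: 19.8614 /hr


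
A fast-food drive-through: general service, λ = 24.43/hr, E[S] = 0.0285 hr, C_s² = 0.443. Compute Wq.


ρ = λ·E[S] = 24.43·0.0285 = 0.6963
E[S²] = E[S]²(1+C_s²) = 0.0285²·(1+0.443) = 0.001172
Wq = λ·E[S²]/(2(1−ρ)) = 24.43·0.001172/(2·0.3037) = 0.04713 hr

Final: 0.04713 hr


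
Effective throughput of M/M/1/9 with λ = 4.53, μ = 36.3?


ρ = 0.1248; P_K = (1−ρ)ρ^9/(1−ρ^10) = 0.000000006424
λ_eff = λ(1 − P_K) = 4.53·(1 − 0.000000006424) = 4.53·1.000000 = 4.5300 /hr

Final: 4.5300 /hr


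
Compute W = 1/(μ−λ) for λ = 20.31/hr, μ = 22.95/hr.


W = 1/(μ−λ) = 1/(22.95 − 20.31) = 1/2.64 = 0.3788 hr

Final: 0.3788 hr


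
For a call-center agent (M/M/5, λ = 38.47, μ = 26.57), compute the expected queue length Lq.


a = λ/μ = 1.4479; ρ = a/5 = 0.2896
P₀ = 0.234760
Lq = P₀·a^c·ρ / (c!·(1−ρ)²) = 0.234760·6.36287·0.2896/(120·0.50470)
= 0.007142

Final: 0.007142


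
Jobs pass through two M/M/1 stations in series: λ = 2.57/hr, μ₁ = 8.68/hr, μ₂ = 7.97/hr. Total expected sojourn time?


Each node sees arrival rate λ = 2.57/hr (tandem ⇒ throughput preserved).
W₁ = 1/(μ₁−λ) = 1/(8.68−2.57) = 0.16367 hr
W₂ = 1/(μ₂−λ) = 1/(7.97−2.57) = 0.18519 hr
W_total = W₁ + W₂ = 0.16367 + 0.18519 = 0.34885 hr

Final: 0.34885 hr


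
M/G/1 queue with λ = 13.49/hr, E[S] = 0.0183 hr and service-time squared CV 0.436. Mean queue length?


ρ = λ·E[S] = 13.49·0.0183 = 0.2469
Lq = ρ²(1+C_s²)/(2(1−ρ)) = 0.06094·(1+0.436)/(2·0.7531)
= 0.06094·1.4360/1.5063 = 0.05810

Final: 0.05810


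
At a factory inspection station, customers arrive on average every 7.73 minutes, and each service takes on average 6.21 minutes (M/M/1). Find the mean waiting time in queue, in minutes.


λ = 60/7.73 = 7.7620 /hr
μ = 60/6.21 = 9.6618 /hr
ρ = λ/μ = 7.7620/9.6618 = 0.8034
Wq = ρ/(μ−λ) = 0.8034/(9.6618−7.7620) = 0.42285 hr
In minutes: 0.42285·60 = 25.371 min

Final: 25.371 min


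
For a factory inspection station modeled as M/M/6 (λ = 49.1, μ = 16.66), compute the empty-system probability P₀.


a = λ/μ = 49.1/16.66 = 2.9472; ρ = a/c = 0.4912
Σ_{k=0}^{5} a^k/k! (terms k=0..5) = 1.00000 + 2.94718 + 4.34293 + 4.26647 + 3.14351 + 1.85290 = 17.55298
Tail: a^6/(6!(1−ρ)) = 655.29819/(720·0.5088) = 1.78878
P₀ = 1/(17.55298 + 1.78878) = 1/19.34176 = 0.051702

Final: 0.051702


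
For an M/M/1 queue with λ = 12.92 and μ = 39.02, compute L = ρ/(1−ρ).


ρ = λ/μ = 12.92/39.02 = 0.3311
L = ρ/(1−ρ) = 0.3311/(1 − 0.3311) = 0.3311/0.6689 = 0.4950

Final: 0.4950


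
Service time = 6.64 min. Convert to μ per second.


μ = 1/(service time) in consistent units.
1 second = 0.0166667 min, so μ = 0.0166667/6.64 = 0.002510 per second

Final: 0.002510 /sec


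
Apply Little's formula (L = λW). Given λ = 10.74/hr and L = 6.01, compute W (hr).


W = L/λ = 6.01/10.74 = 0.5596 hr

Final: 0.5596 hr


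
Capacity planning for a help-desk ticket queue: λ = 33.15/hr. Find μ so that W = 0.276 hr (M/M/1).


W = 1/(μ−λ) ⇒ μ − λ = 1/W = 1/0.276 = 3.6232
μ = λ + 1/W = 33.15 + 3.6232 = 36.7732 per hr

Final: 36.7732 /hr


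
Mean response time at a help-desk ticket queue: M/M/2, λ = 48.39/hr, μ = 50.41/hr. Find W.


a = 0.9599; ρ = 0.4800; P₀ = 0.351384
Lq = P₀·a^c·ρ/(c!(1−ρ)²) = 0.28732
Wq = Lq/λ = 0.28732/48.39 = 0.005938 hr
W = Wq + 1/μ = 0.005938 + 0.01984 = 0.02578 hr

Final: 0.02578 hr


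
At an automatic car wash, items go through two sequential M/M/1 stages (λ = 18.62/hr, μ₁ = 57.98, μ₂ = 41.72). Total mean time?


Each node sees arrival rate λ = 18.62/hr (tandem ⇒ throughput preserved).
W₁ = 1/(μ₁−λ) = 1/(57.98−18.62) = 0.02541 hr
W₂ = 1/(μ₂−λ) = 1/(41.72−18.62) = 0.04329 hr
W_total = W₁ + W₂ = 0.02541 + 0.04329 = 0.06870 hr

Final: 0.06870 hr


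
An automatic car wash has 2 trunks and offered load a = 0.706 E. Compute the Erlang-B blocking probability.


B(c,a) = (a^c/c!) / Σ_{k=0}^{c} a^k/k!
a^2/2! = 0.249218
Σ terms (k=0..2): 1.00000 + 0.70600 + 0.24922 = 1.955218
B = 0.249218/1.955218 = 0.127463

Final: 0.127463


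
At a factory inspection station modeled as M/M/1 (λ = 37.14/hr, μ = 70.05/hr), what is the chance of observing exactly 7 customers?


ρ = 37.14/70.05 = 0.5302
P_n = (1−ρ)·ρ^n = (1 − 0.5302)·0.5302^7 = 0.4698·0.011777 = 0.005533

Final: 0.005533


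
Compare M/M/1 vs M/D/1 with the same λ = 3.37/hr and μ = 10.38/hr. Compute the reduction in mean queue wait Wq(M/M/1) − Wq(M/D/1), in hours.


ρ = 3.37/10.38 = 0.3247
Wq(M/M/1) = ρ/(μ−λ) = 0.3247/7.01 = 0.04631 hr
Wq(M/D/1) = ρ/(2(μ−λ)) = 0.02316 hr
Savings = 0.04631 − 0.02316 = 0.02316 hr

Final: 0.02316 hr


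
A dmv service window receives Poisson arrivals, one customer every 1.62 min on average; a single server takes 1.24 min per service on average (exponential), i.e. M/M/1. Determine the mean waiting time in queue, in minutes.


λ = 60/1.62 = 37.0370 /hr
μ = 60/1.24 = 48.3871 /hr
ρ = λ/μ = 37.0370/48.3871 = 0.7654
Wq = ρ/(μ−λ) = 0.7654/(48.3871−37.0370) = 0.06744 hr
In minutes: 0.06744·60 = 4.046 min

Final: 4.046 min


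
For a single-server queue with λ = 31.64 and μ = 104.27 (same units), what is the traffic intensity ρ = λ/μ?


ρ = λ/μ = 31.64/104.27 = 0.3034

Final: 0.3034


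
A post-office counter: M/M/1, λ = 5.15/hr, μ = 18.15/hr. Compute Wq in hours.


ρ = 5.15/18.15 = 0.2837
Wq = ρ/(μ−λ) = 0.2837/(18.15 − 5.15) = 0.2837/13.00 = 0.02183 hr

Final: 0.02183 hr


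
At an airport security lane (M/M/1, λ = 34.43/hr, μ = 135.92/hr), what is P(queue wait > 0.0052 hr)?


ρ = 34.43/135.92 = 0.2533
P(Wq > t) = ρ·e^{−(μ−λ)t} = 0.2533·e^{−0.5277}
= 0.2533·0.589932 = 0.149436

Final: 0.149436


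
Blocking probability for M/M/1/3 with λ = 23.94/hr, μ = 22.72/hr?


ρ = λ/μ = 23.94/22.72 = 1.0537
P_K = (1−ρ)ρ^K/(1−ρ^(K+1)) = (-0.05370·1.169897)/(1 − 1.232717)
= -0.062820/-0.232717 = 0.269943

Final: 0.269943


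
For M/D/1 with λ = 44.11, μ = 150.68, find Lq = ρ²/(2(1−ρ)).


ρ = 44.11/150.68 = 0.2927
M/D/1: Lq = ρ²/(2(1−ρ)) = 0.08570/(2·0.7073) = 0.06058

Final: 0.06058


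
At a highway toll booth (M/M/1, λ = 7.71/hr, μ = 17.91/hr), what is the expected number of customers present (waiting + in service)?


ρ = λ/μ = 7.71/17.91 = 0.4305
L = ρ/(1−ρ) = 0.4305/(1 − 0.4305) = 0.4305/0.5695 = 0.7559

Final: 0.7559


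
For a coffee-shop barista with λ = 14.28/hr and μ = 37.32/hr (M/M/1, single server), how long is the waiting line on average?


ρ = 14.28/37.32 = 0.3826
Lq = ρ²/(1−ρ) = 0.1464/0.6174 = 0.2372

Final: 0.2372


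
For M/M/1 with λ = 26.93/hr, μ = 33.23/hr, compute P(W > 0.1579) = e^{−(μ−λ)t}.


W ~ Exponential(μ−λ) for M/M/1.
μ − λ = 33.23 − 26.93 = 6.3000
P(W > t) = e^{−(μ−λ)t} = e^{−0.9948} = 0.369808

Final: 0.369808


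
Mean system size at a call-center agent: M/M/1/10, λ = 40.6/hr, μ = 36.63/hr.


ρ = 40.6/36.63 = 1.1084
L = ρ[1 − (K+1)ρ^K + Kρ^(K+1)] / [(1−ρ)(1−ρ^(K+1))]
Numerator: 1.1084·(1 − 11·2.798280 + 10·3.101561) = 1.368326
Denominator: (-0.1084)·(-2.101561) = 0.227769
L = 1.368326/0.227769 = 6.0075

Final: 6.0075


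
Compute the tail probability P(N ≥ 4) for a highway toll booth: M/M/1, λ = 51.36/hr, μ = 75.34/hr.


ρ = 51.36/75.34 = 0.6817
P(N ≥ n) = ρ^n = 0.6817^4 = 0.215972

Final: 0.215972


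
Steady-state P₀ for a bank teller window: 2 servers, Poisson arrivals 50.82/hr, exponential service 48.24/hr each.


a = λ/μ = 50.82/48.24 = 1.0535; ρ = a/c = 0.5267
Σ_{k=0}^{1} a^k/k! (terms k=0..1) = 1.00000 + 1.05348 = 2.05348
Tail: a^2/(2!(1−ρ)) = 1.10983/(2·0.4733) = 1.17254
P₀ = 1/(2.05348 + 1.17254) = 1/3.22602 = 0.309980

Final: 0.309980


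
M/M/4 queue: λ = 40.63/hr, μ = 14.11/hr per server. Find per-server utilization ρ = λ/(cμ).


ρ = λ/(cμ) = 40.63/(4·14.11) = 40.63/56.44 = 0.7199

Final: 0.7199


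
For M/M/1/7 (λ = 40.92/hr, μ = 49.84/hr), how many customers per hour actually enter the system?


ρ = 0.8210; P_K = (1−ρ)ρ^7/(1−ρ^8) = 0.056719
λ_eff = λ(1 − P_K) = 40.92·(1 − 0.056719) = 40.92·0.943281 = 38.5991 /hr

Final: 38.5991 /hr


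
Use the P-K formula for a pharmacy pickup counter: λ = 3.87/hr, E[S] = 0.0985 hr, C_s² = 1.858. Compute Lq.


ρ = λ·E[S] = 3.87·0.0985 = 0.3812
Lq = ρ²(1+C_s²)/(2(1−ρ)) = 0.1453·(1+1.858)/(2·0.6188)
= 0.1453·2.8580/1.2376 = 0.33556

Final: 0.33556


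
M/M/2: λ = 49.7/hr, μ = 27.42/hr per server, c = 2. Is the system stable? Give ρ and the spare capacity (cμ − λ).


Total capacity cμ = 2·27.42 = 54.84/hr
ρ = λ/(cμ) = 49.7/54.84 = 0.9063
Stable ⇔ ρ < 1: YES
Spare capacity = cμ − λ = 54.84 − 49.7 = 5.14/hr

Final: ρ = 0.9063; stable; margin = 5.14/hr


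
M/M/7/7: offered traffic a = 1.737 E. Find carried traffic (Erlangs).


B(7,1.737) = 0.001667 (Erlang-B)
Carried load = a(1 − B) = 1.737·(1 − 0.001667) = 1.737·0.998333 = 1.7341 E

Final: 1.7341 Erlangs


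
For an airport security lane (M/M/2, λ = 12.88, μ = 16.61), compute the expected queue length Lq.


a = λ/μ = 0.7754; ρ = a/2 = 0.3877
P₀ = 0.441215
Lq = P₀·a^c·ρ / (c!·(1−ρ)²) = 0.441215·0.60130·0.3877/(2·0.37489)
= 0.13719

Final: 0.13719


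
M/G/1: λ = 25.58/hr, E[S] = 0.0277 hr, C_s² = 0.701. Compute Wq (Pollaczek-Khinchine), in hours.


ρ = λ·E[S] = 25.58·0.0277 = 0.7086
E[S²] = E[S]²(1+C_s²) = 0.0277²·(1+0.701) = 0.001305
Wq = λ·E[S²]/(2(1−ρ)) = 25.58·0.001305/(2·0.2914) = 0.05728 hr

Final: 0.05728 hr


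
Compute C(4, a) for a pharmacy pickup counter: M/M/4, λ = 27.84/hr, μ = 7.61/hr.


a = λ/μ = 3.6583; ρ = a/4 = 0.9146
P₀ = 0.009356 (from M/M/c formula)
C(c,a) = [a^c/(c!(1−ρ))]·P₀ = [179.11761/(24·0.08541)]·0.009356
= 87.37725·0.009356 = 0.817469

Final: 0.817469


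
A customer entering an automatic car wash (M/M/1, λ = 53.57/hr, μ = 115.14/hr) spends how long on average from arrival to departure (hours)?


W = 1/(μ−λ) = 1/(115.14 − 53.57) = 1/61.57 = 0.01624 hr

Final: 0.01624 hr


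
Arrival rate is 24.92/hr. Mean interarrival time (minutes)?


Mean interarrival time = 1/λ = 1/24.92 hour = 0.04013 hour
In minutes: 0.04013 × 60 = 2.4077 min

Final: 2.4077 min


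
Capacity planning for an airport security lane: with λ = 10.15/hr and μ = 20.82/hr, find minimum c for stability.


Stability requires cμ > λ ⇔ c > λ/μ.
λ/μ = 10.15/20.82 = 0.4875
Minimum integer c = ⌊0.4875⌋ + 1 = 1
Check: 1·20.82 = 20.82 > 10.15, while 0·20.82 = 0.00 ≤ 10.15

Final: 1 servers


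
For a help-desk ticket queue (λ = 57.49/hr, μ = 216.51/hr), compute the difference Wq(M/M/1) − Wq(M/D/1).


ρ = 57.49/216.51 = 0.2655
Wq(M/M/1) = ρ/(μ−λ) = 0.2655/159.02 = 0.001670 hr
Wq(M/D/1) = ρ/(2(μ−λ)) = 0.0008349 hr
Savings = 0.001670 − 0.0008349 = 0.0008349 hr

Final: 0.0008349 hr


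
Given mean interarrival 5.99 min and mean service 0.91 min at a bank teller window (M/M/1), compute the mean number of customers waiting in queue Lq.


λ = 60/5.99 = 10.0167 /hr
μ = 60/0.91 = 65.9341 /hr
ρ = λ/μ = 10.0167/65.9341 = 0.1519
Lq = ρ²/(1−ρ) = 0.02308/0.8481 = 0.02721

Final: 0.02721


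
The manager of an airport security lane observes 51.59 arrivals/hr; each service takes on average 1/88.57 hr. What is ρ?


ρ = λ/μ = 51.59/88.57 = 0.5825

Final: 0.5825


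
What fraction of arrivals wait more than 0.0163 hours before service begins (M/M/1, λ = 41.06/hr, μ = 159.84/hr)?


ρ = 41.06/159.84 = 0.2569
P(Wq > t) = ρ·e^{−(μ−λ)t} = 0.2569·e^{−1.9361}
= 0.2569·0.144263 = 0.037059

Final: 0.037059


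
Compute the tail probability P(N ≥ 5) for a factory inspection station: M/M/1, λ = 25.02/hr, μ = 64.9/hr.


ρ = 25.02/64.9 = 0.3855
P(N ≥ n) = ρ^n = 0.3855^5 = 0.008516

Final: 0.008516


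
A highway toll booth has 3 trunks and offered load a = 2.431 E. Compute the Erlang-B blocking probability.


B(c,a) = (a^c/c!) / Σ_{k=0}^{c} a^k/k!
a^3/3! = 2.394438
Σ terms (k=0..3): 1.00000 + 2.43100 + 2.95488 + 2.39444 = 8.780319
B = 2.394438/8.780319 = 0.272705

Final: 0.272705


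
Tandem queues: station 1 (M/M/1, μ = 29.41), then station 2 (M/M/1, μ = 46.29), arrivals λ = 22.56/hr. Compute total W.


Each node sees arrival rate λ = 22.56/hr (tandem ⇒ throughput preserved).
W₁ = 1/(μ₁−λ) = 1/(29.41−22.56) = 0.14599 hr
W₂ = 1/(μ₂−λ) = 1/(46.29−22.56) = 0.04214 hr
W_total = W₁ + W₂ = 0.14599 + 0.04214 = 0.18813 hr

Final: 0.18813 hr


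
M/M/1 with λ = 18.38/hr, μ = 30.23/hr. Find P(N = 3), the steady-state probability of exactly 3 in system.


ρ = 18.38/30.23 = 0.6080
P_n = (1−ρ)·ρ^n = (1 − 0.6080)·0.6080^3 = 0.3920·0.224762 = 0.088105

Final: 0.088105


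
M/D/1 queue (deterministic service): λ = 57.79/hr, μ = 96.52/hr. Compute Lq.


ρ = 57.79/96.52 = 0.5987
M/D/1: Lq = ρ²/(2(1−ρ)) = 0.3585/(2·0.4013) = 0.44669

Final: 0.44669


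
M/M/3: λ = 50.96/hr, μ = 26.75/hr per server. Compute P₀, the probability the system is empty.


a = λ/μ = 50.96/26.75 = 1.9050; ρ = a/c = 0.6350
Σ_{k=0}^{2} a^k/k! (terms k=0..2) = 1.00000 + 1.90505 + 1.81460 = 4.71965
Tail: a^3/(3!(1−ρ)) = 6.91380/(6·0.3650) = 3.15712
P₀ = 1/(4.71965 + 3.15712) = 1/7.87677 = 0.126956

Final: 0.126956


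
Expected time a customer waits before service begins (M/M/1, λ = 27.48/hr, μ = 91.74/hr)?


ρ = 27.48/91.74 = 0.2995
Wq = ρ/(μ−λ) = 0.2995/(91.74 − 27.48) = 0.2995/64.26 = 0.004661 hr

Final: 0.004661 hr


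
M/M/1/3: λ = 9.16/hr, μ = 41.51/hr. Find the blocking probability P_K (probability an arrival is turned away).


ρ = λ/μ = 9.16/41.51 = 0.2207
P_K = (1−ρ)ρ^K/(1−ρ^(K+1)) = (0.7793·0.010746)/(1 − 0.002371)
= 0.008374/0.997629 = 0.008394

Final: 0.008394


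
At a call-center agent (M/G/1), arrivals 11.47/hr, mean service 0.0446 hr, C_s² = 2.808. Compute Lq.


ρ = λ·E[S] = 11.47·0.0446 = 0.5116
Lq = ρ²(1+C_s²)/(2(1−ρ)) = 0.2617·(1+2.808)/(2·0.4884)
= 0.2617·3.8080/0.9769 = 1.02013

Final: 1.02013


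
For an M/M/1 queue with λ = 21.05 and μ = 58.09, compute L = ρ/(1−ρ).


ρ = λ/μ = 21.05/58.09 = 0.3624
L = ρ/(1−ρ) = 0.3624/(1 − 0.3624) = 0.3624/0.6376 = 0.5683

Final: 0.5683


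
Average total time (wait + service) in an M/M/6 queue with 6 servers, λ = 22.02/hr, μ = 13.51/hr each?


a = 1.6299; ρ = 0.2717; P₀ = 0.195866
Lq = P₀·a^c·ρ/(c!(1−ρ)²) = 0.002612
Wq = Lq/λ = 0.002612/22.02 = 0.0001186 hr
W = Wq + 1/μ = 0.0001186 + 0.07402 = 0.07414 hr

Final: 0.07414 hr


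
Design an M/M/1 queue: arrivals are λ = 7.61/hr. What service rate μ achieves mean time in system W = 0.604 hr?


W = 1/(μ−λ) ⇒ μ − λ = 1/W = 1/0.604 = 1.6556
μ = λ + 1/W = 7.61 + 1.6556 = 9.2656 per hr

Final: 9.2656 /hr


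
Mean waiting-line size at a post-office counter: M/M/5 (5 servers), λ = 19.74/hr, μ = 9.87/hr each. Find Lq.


a = λ/μ = 2.0000; ρ = a/5 = 0.4000
P₀ = 0.134328
Lq = P₀·a^c·ρ / (c!·(1−ρ)²) = 0.134328·32.00000·0.4000/(120·0.36000)
= 0.03980

Final: 0.03980


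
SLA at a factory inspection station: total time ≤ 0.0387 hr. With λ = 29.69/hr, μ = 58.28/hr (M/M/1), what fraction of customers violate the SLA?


W ~ Exponential(μ−λ) for M/M/1.
μ − λ = 58.28 − 29.69 = 28.5900
P(W > t) = e^{−(μ−λ)t} = e^{−1.1064} = 0.330737

Final: 0.330737


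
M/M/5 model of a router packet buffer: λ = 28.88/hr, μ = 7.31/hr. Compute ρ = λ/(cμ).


ρ = λ/(cμ) = 28.88/(5·7.31) = 28.88/36.55 = 0.7902

Final: 0.7902


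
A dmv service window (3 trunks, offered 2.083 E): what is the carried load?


B(3,2.083) = 0.222869 (Erlang-B)
Carried load = a(1 − B) = 2.083·(1 − 0.222869) = 2.083·0.777131 = 1.6188 E

Final: 1.6188 Erlangs


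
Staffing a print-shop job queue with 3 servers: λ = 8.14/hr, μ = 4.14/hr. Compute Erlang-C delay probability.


a = λ/μ = 1.9662; ρ = a/3 = 0.6554
P₀ = 0.116614 (from M/M/c formula)
C(c,a) = [a^c/(c!(1−ρ))]·P₀ = [7.60103/(6·0.3446)]·0.116614
= 3.67620·0.116614 = 0.428695

Final: 0.428695


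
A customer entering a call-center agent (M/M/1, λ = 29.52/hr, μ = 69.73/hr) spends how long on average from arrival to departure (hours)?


W = 1/(μ−λ) = 1/(69.73 − 29.52) = 1/40.21 = 0.02487 hr

Final: 0.02487 hr


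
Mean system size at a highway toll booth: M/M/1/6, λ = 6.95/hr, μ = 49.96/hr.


ρ = 6.95/49.96 = 0.1391
L = ρ[1 − (K+1)ρ^K + Kρ^(K+1)] / [(1−ρ)(1−ρ^(K+1))]
Numerator: 0.1391·(1 − 7·0.000007247 + 6·0.000001008) = 0.139105
Denominator: (0.8609)·(0.999999) = 0.860888
L = 0.139105/0.860888 = 0.1616

Final: 0.1616


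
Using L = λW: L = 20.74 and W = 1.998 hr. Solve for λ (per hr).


λ = L/W = 20.74/1.998 = 10.3804 /hr

Final: 10.3804 /hr


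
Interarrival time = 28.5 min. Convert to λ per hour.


λ = 1/(interarrival time) in consistent units.
1 hour = 60 min, so λ = 60/28.5 = 2.1053 per hour

Final: 2.1053 /hr


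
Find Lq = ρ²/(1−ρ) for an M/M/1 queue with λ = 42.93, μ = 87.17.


ρ = 42.93/87.17 = 0.4925
Lq = ρ²/(1−ρ) = 0.2425/0.5075 = 0.4779

Final: 0.4779


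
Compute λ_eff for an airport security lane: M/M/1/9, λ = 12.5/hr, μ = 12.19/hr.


ρ = 1.0254; P_K = (1−ρ)ρ^9/(1−ρ^10) = 0.111673
λ_eff = λ(1 − P_K) = 12.5·(1 − 0.111673) = 12.5·0.888327 = 11.1041 /hr

Final: 11.1041 /hr


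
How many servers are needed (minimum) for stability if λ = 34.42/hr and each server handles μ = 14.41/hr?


Stability requires cμ > λ ⇔ c > λ/μ.
λ/μ = 34.42/14.41 = 2.3886
Minimum integer c = ⌊2.3886⌋ + 1 = 3
Check: 3·14.41 = 43.23 > 34.42, while 2·14.41 = 28.82 ≤ 34.42

Final: 3 servers


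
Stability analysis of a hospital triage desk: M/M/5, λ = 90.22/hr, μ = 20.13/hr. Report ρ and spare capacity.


Total capacity cμ = 5·20.13 = 100.65/hr
ρ = λ/(cμ) = 90.22/100.65 = 0.8964
Stable ⇔ ρ < 1: YES
Spare capacity = cμ − λ = 100.65 − 90.22 = 10.43/hr

Final: ρ = 0.8964; stable; margin = 10.43/hr


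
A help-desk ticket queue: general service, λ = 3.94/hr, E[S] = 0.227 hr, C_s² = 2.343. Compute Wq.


ρ = λ·E[S] = 3.94·0.227 = 0.8944
E[S²] = E[S]²(1+C_s²) = 0.227²·(1+2.343) = 0.172261
Wq = λ·E[S²]/(2(1−ρ)) = 3.94·0.172261/(2·0.1056) = 3.21298 hr

Final: 3.21298 hr


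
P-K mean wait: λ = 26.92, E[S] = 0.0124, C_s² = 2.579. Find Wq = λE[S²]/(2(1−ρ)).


ρ = λ·E[S] = 26.92·0.0124 = 0.3338
E[S²] = E[S]²(1+C_s²) = 0.0124²·(1+2.579) = 0.0005503
Wq = λ·E[S²]/(2(1−ρ)) = 26.92·0.0005503/(2·0.6662) = 0.01112 hr

Final: 0.01112 hr


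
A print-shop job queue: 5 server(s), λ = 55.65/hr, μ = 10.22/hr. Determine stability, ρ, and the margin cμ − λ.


Total capacity cμ = 5·10.22 = 51.10/hr
ρ = λ/(cμ) = 55.65/51.10 = 1.0890
Stable ⇔ ρ < 1: NO
Spare capacity = cμ − λ = 51.10 − 55.65 = -4.55/hr

Final: ρ = 1.0890; unstable; margin = -4.55/hr


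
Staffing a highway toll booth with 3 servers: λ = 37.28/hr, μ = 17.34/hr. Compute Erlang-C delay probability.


a = λ/μ = 2.1499; ρ = a/3 = 0.7166
P₀ = 0.088446 (from M/M/c formula)
C(c,a) = [a^c/(c!(1−ρ))]·P₀ = [9.93758/(6·0.2834)]·0.088446
= 5.84524·0.088446 = 0.516989

Final: 0.516989


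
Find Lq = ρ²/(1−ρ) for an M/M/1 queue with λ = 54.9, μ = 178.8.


ρ = 54.9/178.8 = 0.3070
Lq = ρ²/(1−ρ) = 0.09428/0.6930 = 0.1361

Final: 0.1361


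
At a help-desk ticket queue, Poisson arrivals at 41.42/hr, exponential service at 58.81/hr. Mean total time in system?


W = 1/(μ−λ) = 1/(58.81 − 41.42) = 1/17.39 = 0.05750 hr

Final: 0.05750 hr


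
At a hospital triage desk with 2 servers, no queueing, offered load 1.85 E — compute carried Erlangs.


B(2,1.85) = 0.375171 (Erlang-B)
Carried load = a(1 − B) = 1.85·(1 − 0.375171) = 1.85·0.624829 = 1.1559 E

Final: 1.1559 Erlangs


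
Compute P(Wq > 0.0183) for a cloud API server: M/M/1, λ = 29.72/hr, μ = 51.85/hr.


ρ = 29.72/51.85 = 0.5732
P(Wq > t) = ρ·e^{−(μ−λ)t} = 0.5732·e^{−0.4050}
= 0.5732·0.666991 = 0.382314

Final: 0.382314


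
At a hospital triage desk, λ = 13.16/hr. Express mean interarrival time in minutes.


Mean interarrival time = 1/λ = 1/13.16 hour = 0.07599 hour
In minutes: 0.07599 × 60 = 4.5593 min

Final: 4.5593 min


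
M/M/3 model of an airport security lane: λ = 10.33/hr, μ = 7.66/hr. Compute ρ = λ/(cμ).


ρ = λ/(cμ) = 10.33/(3·7.66) = 10.33/22.98 = 0.4495

Final: 0.4495


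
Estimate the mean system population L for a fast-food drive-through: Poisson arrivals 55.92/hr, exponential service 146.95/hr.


ρ = λ/μ = 55.92/146.95 = 0.3805
L = ρ/(1−ρ) = 0.3805/(1 − 0.3805) = 0.3805/0.6195 = 0.6143

Final: 0.6143


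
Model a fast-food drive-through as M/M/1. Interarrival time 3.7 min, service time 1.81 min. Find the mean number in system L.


λ = 60/3.7 = 16.2162 /hr
μ = 60/1.81 = 33.1492 /hr
ρ = λ/μ = 16.2162/33.1492 = 0.4892
L = ρ/(1−ρ) = 0.4892/0.5108 = 0.9577

Final: 0.9577


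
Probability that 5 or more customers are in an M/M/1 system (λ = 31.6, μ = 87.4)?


ρ = 31.6/87.4 = 0.3616
P(N ≥ n) = ρ^n = 0.3616^5 = 0.006178

Final: 0.006178


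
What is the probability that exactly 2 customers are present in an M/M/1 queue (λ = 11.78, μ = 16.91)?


ρ = 11.78/16.91 = 0.6966
P_n = (1−ρ)·ρ^n = (1 − 0.6966)·0.6966^2 = 0.3034·0.485292 = 0.147223

Final: 0.147223


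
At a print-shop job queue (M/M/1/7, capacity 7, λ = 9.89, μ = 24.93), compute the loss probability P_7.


ρ = λ/μ = 9.89/24.93 = 0.3967
P_K = (1−ρ)ρ^K/(1−ρ^(K+1)) = (0.6033·0.001546)/(1 − 0.0006135)
= 0.0009329/0.999387 = 0.0009335

Final: 0.0009335


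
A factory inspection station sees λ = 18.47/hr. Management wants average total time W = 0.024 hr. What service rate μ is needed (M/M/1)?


W = 1/(μ−λ) ⇒ μ − λ = 1/W = 1/0.024 = 41.6667
μ = λ + 1/W = 18.47 + 41.6667 = 60.1367 per hr

Final: 60.1367 /hr


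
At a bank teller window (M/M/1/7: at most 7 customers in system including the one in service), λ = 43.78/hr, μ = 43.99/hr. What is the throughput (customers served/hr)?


ρ = 0.9952; P_K = (1−ρ)ρ^7/(1−ρ^8) = 0.122917
λ_eff = λ(1 − P_K) = 43.78·(1 − 0.122917) = 43.78·0.877083 = 38.3987 /hr

Final: 38.3987 /hr


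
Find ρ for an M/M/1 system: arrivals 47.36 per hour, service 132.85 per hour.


ρ = λ/μ = 47.36/132.85 = 0.3565

Final: 0.3565


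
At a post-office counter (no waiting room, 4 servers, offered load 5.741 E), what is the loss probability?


B(c,a) = (a^c/c!) / Σ_{k=0}^{c} a^k/k!
a^4/4! = 45.262543
Σ terms (k=0..4): 1.00000 + 5.74100 + 16.47954 + 31.53635 + 45.26254 = 100.019430
B = 45.262543/100.019430 = 0.452537

Final: 0.452537


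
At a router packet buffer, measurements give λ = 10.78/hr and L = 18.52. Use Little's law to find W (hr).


W = L/λ = 18.52/10.78 = 1.7180 hr

Final: 1.7180 hr


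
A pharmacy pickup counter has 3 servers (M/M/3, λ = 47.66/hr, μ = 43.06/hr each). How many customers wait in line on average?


a = λ/μ = 1.1068; ρ = a/3 = 0.3689
P₀ = 0.324942
Lq = P₀·a^c·ρ / (c!·(1−ρ)²) = 0.324942·1.35594·0.3689/(6·0.39823)
= 0.06803

Final: 0.06803


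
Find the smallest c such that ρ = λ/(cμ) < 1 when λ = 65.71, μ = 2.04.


Stability requires cμ > λ ⇔ c > λ/μ.
λ/μ = 65.71/2.04 = 32.2108
Minimum integer c = ⌊32.2108⌋ + 1 = 33
Check: 33·2.04 = 67.32 > 65.71, while 32·2.04 = 65.28 ≤ 65.71

Final: 33 servers


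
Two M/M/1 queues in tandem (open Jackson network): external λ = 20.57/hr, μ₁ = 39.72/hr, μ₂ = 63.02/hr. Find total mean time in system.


Each node sees arrival rate λ = 20.57/hr (tandem ⇒ throughput preserved).
W₁ = 1/(μ₁−λ) = 1/(39.72−20.57) = 0.05222 hr
W₂ = 1/(μ₂−λ) = 1/(63.02−20.57) = 0.02356 hr
W_total = W₁ + W₂ = 0.05222 + 0.02356 = 0.07578 hr

Final: 0.07578 hr


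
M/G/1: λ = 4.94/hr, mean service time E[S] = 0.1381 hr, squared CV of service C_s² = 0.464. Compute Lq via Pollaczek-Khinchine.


ρ = λ·E[S] = 4.94·0.1381 = 0.6822
Lq = ρ²(1+C_s²)/(2(1−ρ)) = 0.4654·(1+0.464)/(2·0.3178)
= 0.4654·1.4640/0.6356 = 1.07206

Final: 1.07206


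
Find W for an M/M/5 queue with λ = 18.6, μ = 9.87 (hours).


a = 1.8845; ρ = 0.3769; P₀ = 0.151082
Lq = P₀·a^c·ρ/(c!(1−ρ)²) = 0.02905
Wq = Lq/λ = 0.02905/18.6 = 0.001562 hr
W = Wq + 1/μ = 0.001562 + 0.10132 = 0.10288 hr

Final: 0.10288 hr


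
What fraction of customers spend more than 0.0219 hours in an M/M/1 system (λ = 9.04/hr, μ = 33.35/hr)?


W ~ Exponential(μ−λ) for M/M/1.
μ − λ = 33.35 − 9.04 = 24.3100
P(W > t) = e^{−(μ−λ)t} = e^{−0.5324} = 0.587200

Final: 0.587200


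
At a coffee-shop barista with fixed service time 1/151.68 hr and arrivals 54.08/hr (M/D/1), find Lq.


ρ = 54.08/151.68 = 0.3565
M/D/1: Lq = ρ²/(2(1−ρ)) = 0.1271/(2·0.6435) = 0.09878

Final: 0.09878


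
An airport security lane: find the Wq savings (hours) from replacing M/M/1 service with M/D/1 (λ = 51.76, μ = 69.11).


ρ = 51.76/69.11 = 0.7490
Wq(M/M/1) = ρ/(μ−λ) = 0.7490/17.35 = 0.04317 hr
Wq(M/D/1) = ρ/(2(μ−λ)) = 0.02158 hr
Savings = 0.04317 − 0.02158 = 0.02158 hr

Final: 0.02158 hr


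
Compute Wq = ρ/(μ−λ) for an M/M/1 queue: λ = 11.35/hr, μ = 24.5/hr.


ρ = 11.35/24.5 = 0.4633
Wq = ρ/(μ−λ) = 0.4633/(24.5 − 11.35) = 0.4633/13.15 = 0.03523 hr

Final: 0.03523 hr


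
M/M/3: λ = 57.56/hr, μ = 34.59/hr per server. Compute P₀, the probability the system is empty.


a = λ/μ = 57.56/34.59 = 1.6641; ρ = a/c = 0.5547
Σ_{k=0}^{2} a^k/k! (terms k=0..2) = 1.00000 + 1.66406 + 1.38456 = 4.04862
Tail: a^3/(3!(1−ρ)) = 4.60798/(6·0.4453) = 1.72463
P₀ = 1/(4.04862 + 1.72463) = 1/5.77325 = 0.173213

Final: 0.173213


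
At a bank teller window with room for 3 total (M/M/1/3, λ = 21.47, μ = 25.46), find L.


ρ = 21.47/25.46 = 0.8433
L = ρ[1 − (K+1)ρ^K + Kρ^(K+1)] / [(1−ρ)(1−ρ^(K+1))]
Numerator: 0.8433·(1 − 4·0.599682 + 3·0.505702) = 0.099826
Denominator: (0.1567)·(0.494298) = 0.077465
L = 0.099826/0.077465 = 1.2887

Final: 1.2887


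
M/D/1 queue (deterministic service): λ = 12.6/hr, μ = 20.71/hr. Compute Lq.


ρ = 12.6/20.71 = 0.6084
M/D/1: Lq = ρ²/(2(1−ρ)) = 0.3702/(2·0.3916) = 0.47262

Final: 0.47262


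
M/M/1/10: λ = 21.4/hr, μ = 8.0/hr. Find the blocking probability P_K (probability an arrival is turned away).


ρ = λ/μ = 21.4/8.0 = 2.6750
P_K = (1−ρ)ρ^K/(1−ρ^(K+1)) = (-1.6750·18760.217259)/(1 − 50183.581169)
= -31423.363909/-50182.581169 = 0.626181

Final: 0.626181


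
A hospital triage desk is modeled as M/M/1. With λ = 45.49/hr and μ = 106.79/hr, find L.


ρ = λ/μ = 45.49/106.79 = 0.4260
L = ρ/(1−ρ) = 0.4260/(1 − 0.4260) = 0.4260/0.5740 = 0.7421

Final: 0.7421


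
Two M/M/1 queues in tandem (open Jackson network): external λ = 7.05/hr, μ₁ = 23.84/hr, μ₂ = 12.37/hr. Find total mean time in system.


Each node sees arrival rate λ = 7.05/hr (tandem ⇒ throughput preserved).
W₁ = 1/(μ₁−λ) = 1/(23.84−7.05) = 0.05956 hr
W₂ = 1/(μ₂−λ) = 1/(12.37−7.05) = 0.18797 hr
W_total = W₁ + W₂ = 0.05956 + 0.18797 = 0.24753 hr

Final: 0.24753 hr


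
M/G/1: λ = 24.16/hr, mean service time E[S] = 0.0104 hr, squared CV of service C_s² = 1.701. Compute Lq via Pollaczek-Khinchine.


ρ = λ·E[S] = 24.16·0.0104 = 0.2513
Lq = ρ²(1+C_s²)/(2(1−ρ)) = 0.06313·(1+1.701)/(2·0.7487)
= 0.06313·2.7010/1.4975 = 0.11387

Final: 0.11387


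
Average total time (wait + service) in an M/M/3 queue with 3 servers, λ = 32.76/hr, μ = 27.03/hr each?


a = 1.2120; ρ = 0.4040; P₀ = 0.290336
Lq = P₀·a^c·ρ/(c!(1−ρ)²) = 0.09798
Wq = Lq/λ = 0.09798/32.76 = 0.002991 hr
W = Wq + 1/μ = 0.002991 + 0.03700 = 0.03999 hr

Final: 0.03999 hr


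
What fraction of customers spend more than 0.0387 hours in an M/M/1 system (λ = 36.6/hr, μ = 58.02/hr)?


W ~ Exponential(μ−λ) for M/M/1.
μ − λ = 58.02 − 36.6 = 21.4200
P(W > t) = e^{−(μ−λ)t} = e^{−0.8290} = 0.436506

Final: 0.436506


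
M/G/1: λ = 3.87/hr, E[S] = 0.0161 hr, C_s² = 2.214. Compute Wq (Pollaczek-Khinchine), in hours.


ρ = λ·E[S] = 3.87·0.0161 = 0.06231
E[S²] = E[S]²(1+C_s²) = 0.0161²·(1+2.214) = 0.0008331
Wq = λ·E[S²]/(2(1−ρ)) = 3.87·0.0008331/(2·0.9377) = 0.001719 hr

Final: 0.001719 hr


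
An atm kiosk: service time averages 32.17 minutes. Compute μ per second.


μ = 1/(service time) in consistent units.
1 second = 0.0166667 min, so μ = 0.0166667/32.17 = 0.0005181 per second

Final: 0.0005181 /sec


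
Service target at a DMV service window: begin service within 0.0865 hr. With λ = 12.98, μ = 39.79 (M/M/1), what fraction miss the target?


ρ = 12.98/39.79 = 0.3262
P(Wq > t) = ρ·e^{−(μ−λ)t} = 0.3262·e^{−2.3191}
= 0.3262·0.098366 = 0.032088

Final: 0.032088


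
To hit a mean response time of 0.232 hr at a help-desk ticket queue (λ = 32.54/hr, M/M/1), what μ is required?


W = 1/(μ−λ) ⇒ μ − λ = 1/W = 1/0.232 = 4.3103
μ = λ + 1/W = 32.54 + 4.3103 = 36.8503 per hr

Final: 36.8503 /hr


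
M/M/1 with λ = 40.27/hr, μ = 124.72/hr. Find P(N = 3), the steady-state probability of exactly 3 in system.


ρ = 40.27/124.72 = 0.3229
P_n = (1−ρ)·ρ^n = (1 − 0.3229)·0.3229^3 = 0.6771·0.033662 = 0.022793

Final: 0.022793


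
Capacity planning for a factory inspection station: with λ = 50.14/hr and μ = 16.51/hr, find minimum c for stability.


Stability requires cμ > λ ⇔ c > λ/μ.
λ/μ = 50.14/16.51 = 3.0369
Minimum integer c = ⌊3.0369⌋ + 1 = 4
Check: 4·16.51 = 66.04 > 50.14, while 3·16.51 = 49.53 ≤ 50.14

Final: 4 servers


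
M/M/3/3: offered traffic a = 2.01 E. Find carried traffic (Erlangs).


B(3,2.01) = 0.212021 (Erlang-B)
Carried load = a(1 − B) = 2.01·(1 − 0.212021) = 2.01·0.787979 = 1.5838 E

Final: 1.5838 Erlangs


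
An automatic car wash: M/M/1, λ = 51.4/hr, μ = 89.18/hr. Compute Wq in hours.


ρ = 51.4/89.18 = 0.5764
Wq = ρ/(μ−λ) = 0.5764/(89.18 − 51.4) = 0.5764/37.78 = 0.01526 hr

Final: 0.01526 hr


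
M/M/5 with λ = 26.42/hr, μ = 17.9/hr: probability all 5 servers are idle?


a = λ/μ = 26.42/17.9 = 1.4760; ρ = a/c = 0.2952
Σ_{k=0}^{4} a^k/k! (terms k=0..4) = 1.00000 + 1.47598 + 1.08926 + 0.53591 + 0.19775 = 4.29888
Tail: a^5/(5!(1−ρ)) = 7.00485/(120·0.7048) = 0.08282
P₀ = 1/(4.29888 + 0.08282) = 1/4.38171 = 0.228222

Final: 0.228222


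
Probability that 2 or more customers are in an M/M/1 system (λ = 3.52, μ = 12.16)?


ρ = 3.52/12.16 = 0.2895
P(N ≥ n) = ρ^n = 0.2895^2 = 0.083795

Final: 0.083795


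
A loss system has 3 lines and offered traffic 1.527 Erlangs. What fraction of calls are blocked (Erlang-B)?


B(c,a) = (a^c/c!) / Σ_{k=0}^{c} a^k/k!
a^3/3! = 0.593425
Σ terms (k=0..3): 1.00000 + 1.52700 + 1.16586 + 0.59343 = 4.286290
B = 0.593425/4.286290 = 0.138447

Final: 0.138447


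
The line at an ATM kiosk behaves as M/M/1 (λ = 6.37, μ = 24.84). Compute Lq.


ρ = 6.37/24.84 = 0.2564
Lq = ρ²/(1−ρ) = 0.06576/0.7436 = 0.08844

Final: 0.08844


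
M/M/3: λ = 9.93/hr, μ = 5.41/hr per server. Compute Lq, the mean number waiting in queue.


a = λ/μ = 1.8355; ρ = a/3 = 0.6118
P₀ = 0.139371
Lq = P₀·a^c·ρ / (c!·(1−ρ)²) = 0.139371·6.18381·0.6118/(6·0.15068)
= 0.58326

Final: 0.58326


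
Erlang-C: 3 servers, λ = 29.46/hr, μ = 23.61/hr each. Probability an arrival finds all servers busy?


a = λ/μ = 1.2478; ρ = a/3 = 0.4159
P₀ = 0.279282 (from M/M/c formula)
C(c,a) = [a^c/(c!(1−ρ))]·P₀ = [1.94272/(6·0.5841)]·0.279282
= 0.55436·0.279282 = 0.154822

Final: 0.154822


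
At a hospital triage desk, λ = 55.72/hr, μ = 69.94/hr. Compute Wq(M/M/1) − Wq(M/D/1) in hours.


ρ = 55.72/69.94 = 0.7967
Wq(M/M/1) = ρ/(μ−λ) = 0.7967/14.22 = 0.05603 hr
Wq(M/D/1) = ρ/(2(μ−λ)) = 0.02801 hr
Savings = 0.05603 − 0.02801 = 0.02801 hr

Final: 0.02801 hr


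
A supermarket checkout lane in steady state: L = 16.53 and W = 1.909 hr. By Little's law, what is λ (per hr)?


λ = L/W = 16.53/1.909 = 8.6590 /hr

Final: 8.6590 /hr


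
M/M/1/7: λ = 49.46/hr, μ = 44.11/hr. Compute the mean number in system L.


ρ = 49.46/44.11 = 1.1213
L = ρ[1 − (K+1)ρ^K + Kρ^(K+1)] / [(1−ρ)(1−ρ^(K+1))]
Numerator: 1.1213·(1 − 8·2.228535 + 7·2.498828) = 0.743999
Denominator: (-0.1213)·(-1.498828) = 0.181789
L = 0.743999/0.181789 = 4.0926

Final: 4.0926


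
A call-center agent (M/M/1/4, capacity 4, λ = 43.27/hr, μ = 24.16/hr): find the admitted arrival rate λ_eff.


ρ = 1.7910; P_K = (1−ρ)ρ^4/(1−ρ^5) = 0.466988
λ_eff = λ(1 − P_K) = 43.27·(1 − 0.466988) = 43.27·0.533012 = 23.0634 /hr

Final: 23.0634 /hr


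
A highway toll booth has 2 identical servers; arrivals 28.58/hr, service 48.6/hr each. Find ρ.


ρ = λ/(cμ) = 28.58/(2·48.6) = 28.58/97.20 = 0.2940

Final: 0.2940


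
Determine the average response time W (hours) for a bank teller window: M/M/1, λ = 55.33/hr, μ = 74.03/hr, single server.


W = 1/(μ−λ) = 1/(74.03 − 55.33) = 1/18.70 = 0.05348 hr

Final: 0.05348 hr


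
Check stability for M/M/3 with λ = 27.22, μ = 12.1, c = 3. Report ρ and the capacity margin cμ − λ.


Total capacity cμ = 3·12.1 = 36.30/hr
ρ = λ/(cμ) = 27.22/36.30 = 0.7499
Stable ⇔ ρ < 1: YES
Spare capacity = cμ − λ = 36.30 − 27.22 = 9.08/hr

Final: ρ = 0.7499; stable; margin = 9.08/hr


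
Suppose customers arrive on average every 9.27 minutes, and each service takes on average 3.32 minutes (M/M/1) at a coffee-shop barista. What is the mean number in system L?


λ = 60/9.27 = 6.4725 /hr
μ = 60/3.32 = 18.0723 /hr
ρ = λ/μ = 6.4725/18.0723 = 0.3581
L = ρ/(1−ρ) = 0.3581/0.6419 = 0.5580

Final: 0.5580


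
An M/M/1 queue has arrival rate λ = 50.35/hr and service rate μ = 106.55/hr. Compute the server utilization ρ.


ρ = λ/μ = 50.35/106.55 = 0.4725

Final: 0.4725


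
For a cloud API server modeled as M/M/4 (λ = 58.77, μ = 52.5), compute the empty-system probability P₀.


a = λ/μ = 58.77/52.5 = 1.1194; ρ = a/c = 0.2799
Σ_{k=0}^{3} a^k/k! (terms k=0..3) = 1.00000 + 1.11943 + 0.62656 + 0.23380 = 2.97979
Tail: a^4/(4!(1−ρ)) = 1.57031/(24·0.7201) = 0.09086
P₀ = 1/(2.97979 + 0.09086) = 1/3.07064 = 0.325665

Final: 0.325665


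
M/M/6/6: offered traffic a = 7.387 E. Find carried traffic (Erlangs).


B(6,7.387) = 0.354890 (Erlang-B)
Carried load = a(1 − B) = 7.387·(1 − 0.354890) = 7.387·0.645110 = 4.7654 E

Final: 4.7654 Erlangs


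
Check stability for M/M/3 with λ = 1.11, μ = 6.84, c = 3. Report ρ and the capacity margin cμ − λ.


Total capacity cμ = 3·6.84 = 20.52/hr
ρ = λ/(cμ) = 1.11/20.52 = 0.05409
Stable ⇔ ρ < 1: YES
Spare capacity = cμ − λ = 20.52 − 1.11 = 19.41/hr

Final: ρ = 0.05409; stable; margin = 19.41/hr


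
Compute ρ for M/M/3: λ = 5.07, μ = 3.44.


ρ = λ/(cμ) = 5.07/(3·3.44) = 5.07/10.32 = 0.4913

Final: 0.4913


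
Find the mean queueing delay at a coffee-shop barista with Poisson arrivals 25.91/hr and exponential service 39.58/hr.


ρ = 25.91/39.58 = 0.6546
Wq = ρ/(μ−λ) = 0.6546/(39.58 − 25.91) = 0.6546/13.67 = 0.04789 hr

Final: 0.04789 hr


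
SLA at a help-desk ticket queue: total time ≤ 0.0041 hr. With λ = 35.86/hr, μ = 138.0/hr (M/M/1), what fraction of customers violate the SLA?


W ~ Exponential(μ−λ) for M/M/1.
μ − λ = 138.0 − 35.86 = 102.1400
P(W > t) = e^{−(μ−λ)t} = e^{−0.4188} = 0.657853

Final: 0.657853


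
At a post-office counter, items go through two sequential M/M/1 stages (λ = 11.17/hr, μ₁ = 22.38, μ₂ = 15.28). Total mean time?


Each node sees arrival rate λ = 11.17/hr (tandem ⇒ throughput preserved).
W₁ = 1/(μ₁−λ) = 1/(22.38−11.17) = 0.08921 hr
W₂ = 1/(μ₂−λ) = 1/(15.28−11.17) = 0.24331 hr
W_total = W₁ + W₂ = 0.08921 + 0.24331 = 0.33252 hr

Final: 0.33252 hr


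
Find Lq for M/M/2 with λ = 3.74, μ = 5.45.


a = λ/μ = 0.6862; ρ = a/2 = 0.3431
P₀ = 0.489071
Lq = P₀·a^c·ρ / (c!·(1−ρ)²) = 0.489071·0.47092·0.3431/(2·0.43149)
= 0.09157

Final: 0.09157


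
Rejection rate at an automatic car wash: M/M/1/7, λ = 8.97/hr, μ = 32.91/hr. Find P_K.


ρ = λ/μ = 8.97/32.91 = 0.2726
P_K = (1−ρ)ρ^K/(1−ρ^(K+1)) = (0.7274·0.0001118)/(1 − 0.00003046)
= 0.00008129/0.999970 = 0.00008129

Final: 0.00008129


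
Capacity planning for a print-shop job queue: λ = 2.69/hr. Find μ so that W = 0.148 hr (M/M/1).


W = 1/(μ−λ) ⇒ μ − λ = 1/W = 1/0.148 = 6.7568
μ = λ + 1/W = 2.69 + 6.7568 = 9.4468 per hr

Final: 9.4468 /hr


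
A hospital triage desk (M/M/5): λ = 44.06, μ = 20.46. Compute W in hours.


a = 2.1535; ρ = 0.4307; P₀ = 0.114803
Lq = P₀·a^c·ρ/(c!(1−ρ)²) = 0.05888
Wq = Lq/λ = 0.05888/44.06 = 0.001336 hr
W = Wq + 1/μ = 0.001336 + 0.04888 = 0.05021 hr

Final: 0.05021 hr
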